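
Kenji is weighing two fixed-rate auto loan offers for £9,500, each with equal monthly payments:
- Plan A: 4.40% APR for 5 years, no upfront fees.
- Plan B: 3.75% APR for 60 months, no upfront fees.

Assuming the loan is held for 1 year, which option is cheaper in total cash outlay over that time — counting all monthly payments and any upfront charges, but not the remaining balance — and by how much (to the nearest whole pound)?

Plan A: at 4.40% the monthly rate is 0.0036667, so the payment is 9,500 × 0.0036667 / (1 − 1.0036667^−60) = £176.68.
Plan B: at 3.75% the monthly rate is 0.0031250, so the payment is 9,500 × 0.0031250 / (1 − 1.0031250^−60) = £173.89.
Over 12 months: Plan A costs 12 × £176.68 = £2,120.16; Plan B costs 12 × £173.89 = £2,086.68.
Plan B is cheaper by £2,120.16 − £2,086.68 = £33.48.

Plan B by £33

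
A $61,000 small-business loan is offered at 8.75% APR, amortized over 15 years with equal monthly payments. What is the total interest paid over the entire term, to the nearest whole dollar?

$48,739

Monthly rate = 8.75%/12 = 0.0072917; payment = 61,000 × 0.0072917 / (1 − (1+0.0072917)^−180) = $609.66.
Total paid = 180 × $609.66 = $109,738.80; interest = $109,738.80 − $61,000 = $48,738.80.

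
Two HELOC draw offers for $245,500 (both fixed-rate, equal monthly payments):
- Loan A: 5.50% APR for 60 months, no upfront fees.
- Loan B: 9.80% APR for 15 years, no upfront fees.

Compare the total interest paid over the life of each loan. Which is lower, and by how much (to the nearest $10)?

Loan A: at 5.50% the monthly rate is 0.0045833, so the payment is 245,500 × 0.0045833 / (1 − 1.0045833^−60) = $4,689.34.
Total interest on Loan A = 60 × $4,689.34 − $245,500 = $35,860.40.
Loan B: at 9.80% the monthly rate is 0.0081667, so the payment is 245,500 × 0.0081667 / (1 − 1.0081667^−180) = $2,608.20.
Total interest on Loan B = 180 × $2,608.20 − $245,500 = $223,976.00.
Loan A is lower by $188,115.60.

Loan A by $188,120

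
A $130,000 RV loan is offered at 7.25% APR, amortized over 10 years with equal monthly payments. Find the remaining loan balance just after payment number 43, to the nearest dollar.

$93,749

With monthly rate i = 7.25%/12 = 0.0060417, the balance after k of n payments is P · [(1+i)^n − (1+i)^k] / [(1+i)^n − 1].
(1+0.0060417)^120 = 2.06023216 and (1+0.0060417)^43 = 1.29564679, so the balance is 130,000 × (2.06023216 − 1.29564679) / (2.06023216 − 1) = $93,749.37.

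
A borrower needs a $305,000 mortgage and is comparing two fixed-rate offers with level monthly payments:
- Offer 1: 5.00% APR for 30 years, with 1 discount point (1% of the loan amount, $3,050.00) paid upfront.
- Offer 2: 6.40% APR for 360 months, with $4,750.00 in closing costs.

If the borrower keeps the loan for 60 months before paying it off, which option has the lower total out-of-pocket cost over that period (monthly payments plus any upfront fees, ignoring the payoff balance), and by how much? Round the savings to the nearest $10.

Offer 1: monthly rate = 5%/12 = 0.0041667; payment = 305,000 × 0.0041667 / (1 − (1+0.0041667)^−360) = $1,637.31.
Offer 2: at 6.40% the monthly rate is 0.0053333, so the payment is 305,000 × 0.0053333 / (1 − 1.0053333^−360) = $1,907.79.
Over 60 months: Offer 1 costs 60 × $1,637.31 + $3,050.00 = $101,288.60; Offer 2 costs 60 × $1,907.79 + $4,750.00 = $119,217.40.
Offer 1 is cheaper by $119,217.40 − $101,288.60 = $17,928.80.

Offer 1 by $17,930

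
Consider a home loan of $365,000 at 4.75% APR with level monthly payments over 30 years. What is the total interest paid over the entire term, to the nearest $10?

At 4.75% the monthly rate is 0.0039583, so the payment is 365,000 × 0.0039583 / (1 − 1.0039583^−360) = $1,904.01.
Total paid = 360 × $1,904.01 = $685,443.60; interest = $685,443.60 − $365,000 = $320,443.60.

$320,440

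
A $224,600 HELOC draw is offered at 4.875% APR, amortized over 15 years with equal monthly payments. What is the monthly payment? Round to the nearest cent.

$1,761.53

Monthly rate = 4.875%/12 = 0.0040625; payment = 224,600 × 0.0040625 / (1 − (1+0.0040625)^−180) = $1,761.53.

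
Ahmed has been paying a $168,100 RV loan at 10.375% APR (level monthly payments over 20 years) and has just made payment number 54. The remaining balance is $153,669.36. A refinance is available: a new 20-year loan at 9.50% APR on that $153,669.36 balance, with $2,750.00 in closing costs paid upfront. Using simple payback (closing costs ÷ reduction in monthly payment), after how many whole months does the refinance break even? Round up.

Current payment = 168,100 × 10.375%/12 / (1 − (1+0.0086458)^−240) = $1,664.19.
Refinanced payment = 153,669.36 × 0.0079167 / (1 − (1+0.0079167)^−240) = $1,432.40.
Monthly savings = $1,664.19 − $1,432.40 = $231.79.
Break-even = $2,750.00 / $231.79 = 11.86 → 12 months.

12 months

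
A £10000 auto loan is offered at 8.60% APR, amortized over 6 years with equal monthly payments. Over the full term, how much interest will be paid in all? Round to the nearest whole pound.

£2,836

At 8.60% the monthly rate is 0.0071667, so the payment is 10,000 × 0.0071667 / (1 − 1.0071667^−72) = £178.28.
Total paid = 72 × £178.28 = £12,836.16; interest = £12,836.16 − £10,000 = £2,836.16.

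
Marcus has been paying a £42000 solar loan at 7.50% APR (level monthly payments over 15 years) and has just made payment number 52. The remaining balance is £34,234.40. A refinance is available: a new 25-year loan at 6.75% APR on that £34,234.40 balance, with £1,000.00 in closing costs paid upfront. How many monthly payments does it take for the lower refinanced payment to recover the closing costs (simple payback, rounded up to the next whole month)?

Current payment = 42,000 × 7.5%/12 / (1 − (1+0.0062500)^−180) = £389.35.
Refinanced payment = 34,234.40 × 0.0056250 / (1 − (1+0.0056250)^−300) = £236.53.
Monthly savings = £389.35 − £236.53 = £152.82.
Break-even = £1,000.00 / £152.82 = 6.54 → 7 months.

7 months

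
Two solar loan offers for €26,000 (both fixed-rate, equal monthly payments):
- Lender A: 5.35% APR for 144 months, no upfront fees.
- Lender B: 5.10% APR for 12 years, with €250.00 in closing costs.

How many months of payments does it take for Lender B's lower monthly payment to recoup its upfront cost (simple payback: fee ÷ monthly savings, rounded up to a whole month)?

77 months

Lender A: monthly rate = 5.35%/12 = 0.0044583; payment = 26,000 × 0.0044583 / (1 − (1+0.0044583)^−144) = €245.06.
Lender B: monthly rate = 5.1%/12 = 0.0042500; payment = 26,000 × 0.0042500 / (1 − (1+0.0042500)^−144) = €241.78.
Monthly savings = €245.06 − €241.78 = €3.28.
Break-even = €250.00 / €3.28 = 76.22 → 77 months.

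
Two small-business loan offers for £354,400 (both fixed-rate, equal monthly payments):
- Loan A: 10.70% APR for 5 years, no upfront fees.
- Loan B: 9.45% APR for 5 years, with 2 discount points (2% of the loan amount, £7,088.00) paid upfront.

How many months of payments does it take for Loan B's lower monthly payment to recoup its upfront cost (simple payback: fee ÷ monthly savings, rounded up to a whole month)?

33 months

Loan A: at 10.70% the monthly rate is 0.0089167, so the payment is 354,400 × 0.0089167 / (1 − 1.0089167^−60) = £7,652.60.
Loan B: at 9.45% the monthly rate is 0.0078750, so the payment is 354,400 × 0.0078750 / (1 − 1.0078750^−60) = £7,434.40.
Monthly savings = £7,652.60 − £7,434.40 = £218.20.
Break-even = £7,088.00 / £218.20 = 32.48 → 33 months.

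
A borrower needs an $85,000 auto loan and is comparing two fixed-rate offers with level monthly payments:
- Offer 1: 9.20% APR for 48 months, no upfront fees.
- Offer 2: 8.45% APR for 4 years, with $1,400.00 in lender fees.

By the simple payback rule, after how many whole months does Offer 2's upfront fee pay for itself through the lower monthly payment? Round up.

47 months

Offer 1: monthly rate = 9.2%/12 = 0.0076667; payment = 85,000 × 0.0076667 / (1 − (1+0.0076667)^−48) = $2,123.31.
Offer 2: monthly rate = 8.45%/12 = 0.0070417; payment = 85,000 × 0.0070417 / (1 − (1+0.0070417)^−48) = $2,093.10.
Monthly savings = $2,123.31 − $2,093.10 = $30.21.
Break-even = $1,400.00 / $30.21 = 46.34 → 47 months.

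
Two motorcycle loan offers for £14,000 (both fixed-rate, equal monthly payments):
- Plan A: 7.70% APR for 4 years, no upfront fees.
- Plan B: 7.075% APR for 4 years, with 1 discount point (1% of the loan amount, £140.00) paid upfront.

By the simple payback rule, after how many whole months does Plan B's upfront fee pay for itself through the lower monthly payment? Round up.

35 months

Plan A: at 7.70% the monthly rate is 0.0064167, so the payment is 14,000 × 0.0064167 / (1 − 1.0064167^−48) = £339.81.
Plan B: at 7.075% the monthly rate is 0.0058958, so the payment is 14,000 × 0.0058958 / (1 − 1.0058958^−48) = £335.73.
Monthly savings = £339.81 − £335.73 = £4.08.
Break-even = £140.00 / £4.08 = 34.31 → 35 months.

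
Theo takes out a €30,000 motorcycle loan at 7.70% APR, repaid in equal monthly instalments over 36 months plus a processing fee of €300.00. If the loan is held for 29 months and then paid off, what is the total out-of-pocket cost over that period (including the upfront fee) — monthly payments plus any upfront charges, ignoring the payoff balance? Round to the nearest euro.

€27,442

At 7.70% the monthly rate is 0.0064167, so the payment is 30,000 × 0.0064167 / (1 − 1.0064167^−36) = €935.94.
Total outlay = 29 × €935.94 + €300.00 = €27,442.26.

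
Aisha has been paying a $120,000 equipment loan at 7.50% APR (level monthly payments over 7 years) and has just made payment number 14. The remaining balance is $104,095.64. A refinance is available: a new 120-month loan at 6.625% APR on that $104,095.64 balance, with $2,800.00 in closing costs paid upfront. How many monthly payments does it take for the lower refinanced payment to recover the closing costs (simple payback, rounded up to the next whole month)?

5 months

Current payment = 120,000 × 7.5%/12 / (1 − (1+0.0062500)^−84) = $1,840.59.
Refinanced payment = 104,095.64 × 0.0055208 / (1 − (1+0.0055208)^−120) = $1,188.62.
Monthly savings = $1,840.59 − $1,188.62 = $651.97.
Break-even = $2,800.00 / $651.97 = 4.29 → 5 months.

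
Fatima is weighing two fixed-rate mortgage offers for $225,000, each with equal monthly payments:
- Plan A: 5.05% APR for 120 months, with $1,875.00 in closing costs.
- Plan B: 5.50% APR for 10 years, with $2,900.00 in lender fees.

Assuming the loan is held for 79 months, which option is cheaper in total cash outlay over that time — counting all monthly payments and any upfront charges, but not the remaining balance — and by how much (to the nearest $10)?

Plan A: monthly rate = 5.05%/12 = 0.0042083; payment = 225,000 × 0.0042083 / (1 − (1+0.0042083)^−120) = $2,391.98.
Plan B: monthly rate = 5.5%/12 = 0.0045833; payment = 225,000 × 0.0045833 / (1 − (1+0.0045833)^−120) = $2,441.84.
Over 79 months: Plan A costs 79 × $2,391.98 + $1,875.00 = $190,841.42; Plan B costs 79 × $2,441.84 + $2,900.00 = $195,805.36.
Plan A is cheaper by $195,805.36 − $190,841.42 = $4,963.94.

Plan A by $4,960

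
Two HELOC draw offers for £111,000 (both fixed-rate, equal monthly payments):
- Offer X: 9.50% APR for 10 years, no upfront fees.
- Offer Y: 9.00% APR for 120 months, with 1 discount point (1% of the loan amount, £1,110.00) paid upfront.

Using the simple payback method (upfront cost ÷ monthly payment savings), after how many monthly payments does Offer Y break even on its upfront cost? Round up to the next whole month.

37 months

Offer X: at 9.50% the monthly rate is 0.0079167, so the payment is 111,000 × 0.0079167 / (1 − 1.0079167^−120) = £1,436.31.
Offer Y: monthly rate = 9%/12 = 0.0075000; payment = 111,000 × 0.0075000 / (1 − (1+0.0075000)^−120) = £1,406.10.
Monthly savings = £1,436.31 − £1,406.10 = £30.21.
Break-even = £1,110.00 / £30.21 = 36.74 → 37 months.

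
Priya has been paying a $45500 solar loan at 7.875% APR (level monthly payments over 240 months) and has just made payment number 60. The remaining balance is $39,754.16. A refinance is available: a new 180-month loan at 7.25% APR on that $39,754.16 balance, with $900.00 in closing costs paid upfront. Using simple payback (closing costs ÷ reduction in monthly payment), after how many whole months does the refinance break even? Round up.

64 months

Current payment = 45,500 × 7.875%/12 / (1 − (1+0.0065625)^−240) = $377.05.
Refinanced payment = 39,754.16 × 0.0060417 / (1 − (1+0.0060417)^−180) = $362.90.
Monthly savings = $377.05 − $362.90 = $14.15.
Break-even = $900.00 / $14.15 = 63.60 → 64 months.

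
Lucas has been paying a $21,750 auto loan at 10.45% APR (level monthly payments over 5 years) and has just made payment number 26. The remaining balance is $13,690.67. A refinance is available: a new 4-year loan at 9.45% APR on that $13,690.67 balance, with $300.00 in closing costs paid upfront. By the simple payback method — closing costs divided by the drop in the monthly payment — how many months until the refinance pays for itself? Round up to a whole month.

Current payment = 21,750 × 10.45%/12 / (1 − (1+0.0087083)^−60) = $466.95.
Refinanced payment = 13,690.67 × 0.0078750 / (1 − (1+0.0078750)^−48) = $343.63.
Monthly savings = $466.95 − $343.63 = $123.32.
Break-even = $300.00 / $123.32 = 2.43 → 3 months.

3 months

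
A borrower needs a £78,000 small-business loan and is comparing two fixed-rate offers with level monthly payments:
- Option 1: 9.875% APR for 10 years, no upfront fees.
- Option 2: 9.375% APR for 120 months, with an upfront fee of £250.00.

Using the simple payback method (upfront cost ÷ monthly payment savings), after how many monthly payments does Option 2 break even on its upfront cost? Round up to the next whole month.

Option 1: monthly rate = 9.875%/12 = 0.0082292; payment = 78,000 × 0.0082292 / (1 − (1+0.0082292)^−120) = £1,025.38.
Option 2: at 9.375% the monthly rate is 0.0078125, so the payment is 78,000 × 0.0078125 / (1 − 1.0078125^−120) = £1,003.97.
Monthly savings = £1,025.38 − £1,003.97 = £21.41.
Break-even = £250.00 / £21.41 = 11.68 → 12 months.

12 months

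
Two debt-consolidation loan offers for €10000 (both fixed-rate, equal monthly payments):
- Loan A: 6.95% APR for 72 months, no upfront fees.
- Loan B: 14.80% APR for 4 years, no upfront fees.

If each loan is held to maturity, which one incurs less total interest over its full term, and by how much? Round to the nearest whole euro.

Loan A by €1,052

Loan A: at 6.95% the monthly rate is 0.0057917, so the payment is 10,000 × 0.0057917 / (1 − 1.0057917^−72) = €170.25.
Total interest on Loan A = 72 × €170.25 − €10,000 = €2,258.00.
Loan B: at 14.80% the monthly rate is 0.0123333, so the payment is 10,000 × 0.0123333 / (1 − 1.0123333^−48) = €277.29.
Total interest on Loan B = 48 × €277.29 − €10,000 = €3,309.92.
Loan A is lower by €1,051.92.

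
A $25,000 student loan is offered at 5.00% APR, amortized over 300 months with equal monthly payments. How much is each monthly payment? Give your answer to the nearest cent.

At 5.00% the monthly rate is 0.0041667, so the payment is 25,000 × 0.0041667 / (1 − 1.0041667^−300) = $146.15.

$146.15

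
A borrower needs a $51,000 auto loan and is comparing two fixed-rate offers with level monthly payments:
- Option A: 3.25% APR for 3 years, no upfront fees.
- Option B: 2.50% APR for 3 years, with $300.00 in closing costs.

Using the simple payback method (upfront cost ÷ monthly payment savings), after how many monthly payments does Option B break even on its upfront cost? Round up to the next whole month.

Option A: at 3.25% the monthly rate is 0.0027083, so the payment is 51,000 × 0.0027083 / (1 − 1.0027083^−36) = $1,488.77.
Option B: monthly rate = 2.5%/12 = 0.0020833; payment = 51,000 × 0.0020833 / (1 − (1+0.0020833)^−36) = $1,471.93.
Monthly savings = $1,488.77 − $1,471.93 = $16.84.
Break-even = $300.00 / $16.84 = 17.81 → 18 months.

18 months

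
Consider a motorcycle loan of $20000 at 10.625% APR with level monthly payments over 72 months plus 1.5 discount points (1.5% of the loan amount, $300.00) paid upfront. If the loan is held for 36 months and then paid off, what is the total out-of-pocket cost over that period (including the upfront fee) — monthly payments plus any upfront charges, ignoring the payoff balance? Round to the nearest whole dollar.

$13,867

At 10.625% the monthly rate is 0.0088542, so the payment is 20,000 × 0.0088542 / (1 − 1.0088542^−72) = $376.85.
Total outlay = 36 × $376.85 + $300.00 = $13,866.60.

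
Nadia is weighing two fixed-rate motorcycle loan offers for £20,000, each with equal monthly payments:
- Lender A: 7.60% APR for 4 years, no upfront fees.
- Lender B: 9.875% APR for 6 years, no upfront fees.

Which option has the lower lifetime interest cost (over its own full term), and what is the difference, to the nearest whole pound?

Lender A by £3,330

Lender A: monthly rate = 7.6%/12 = 0.0063333; payment = 20,000 × 0.0063333 / (1 − (1+0.0063333)^−48) = £484.51.
Total interest on Lender A = 48 × £484.51 − £20,000 = £3,256.48.
Lender B: at 9.875% the monthly rate is 0.0082292, so the payment is 20,000 × 0.0082292 / (1 − 1.0082292^−72) = £369.26.
Total interest on Lender B = 72 × £369.26 − £20,000 = £6,586.72.
Lender A is lower by £3,330.24.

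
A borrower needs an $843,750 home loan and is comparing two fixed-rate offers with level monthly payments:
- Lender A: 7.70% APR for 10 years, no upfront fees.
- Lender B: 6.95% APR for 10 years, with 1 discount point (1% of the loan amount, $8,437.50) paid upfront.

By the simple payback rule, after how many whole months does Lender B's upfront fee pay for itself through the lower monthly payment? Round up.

Lender A: monthly rate = 7.7%/12 = 0.0064167; payment = 843,750 × 0.0064167 / (1 − (1+0.0064167)^−120) = $10,103.76.
Lender B: monthly rate = 6.95%/12 = 0.0057917; payment = 843,750 × 0.0057917 / (1 − (1+0.0057917)^−120) = $9,774.92.
Monthly savings = $10,103.76 − $9,774.92 = $328.84.
Break-even = $8,437.50 / $328.84 = 25.66 → 26 months.

26 months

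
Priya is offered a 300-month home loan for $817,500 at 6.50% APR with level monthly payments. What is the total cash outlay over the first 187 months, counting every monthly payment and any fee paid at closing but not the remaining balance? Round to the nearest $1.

Monthly rate = 6.5%/12 = 0.0054167; payment = 817,500 × 0.0054167 / (1 − (1+0.0054167)^−300) = $5,519.82.
Total outlay = 187 × $5,519.82 = $1,032,206.34.

$1,032,206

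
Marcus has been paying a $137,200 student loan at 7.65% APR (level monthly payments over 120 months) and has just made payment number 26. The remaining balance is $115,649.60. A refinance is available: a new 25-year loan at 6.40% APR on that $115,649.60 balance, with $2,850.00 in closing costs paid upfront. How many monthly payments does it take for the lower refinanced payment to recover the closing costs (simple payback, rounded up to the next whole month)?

4 months

Current payment = 137,200 × 7.65%/12 / (1 − (1+0.0063750)^−120) = $1,639.35.
Refinanced payment = 115,649.60 × 0.0053333 / (1 − (1+0.0053333)^−300) = $773.66.
Monthly savings = $1,639.35 − $773.66 = $865.69.
Break-even = $2,850.00 / $865.69 = 3.29 → 4 months.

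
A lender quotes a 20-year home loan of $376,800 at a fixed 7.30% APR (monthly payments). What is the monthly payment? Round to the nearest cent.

At 7.30% the monthly rate is 0.0060833, so the payment is 376,800 × 0.0060833 / (1 − 1.0060833^−240) = $2,989.56.

$2,989.56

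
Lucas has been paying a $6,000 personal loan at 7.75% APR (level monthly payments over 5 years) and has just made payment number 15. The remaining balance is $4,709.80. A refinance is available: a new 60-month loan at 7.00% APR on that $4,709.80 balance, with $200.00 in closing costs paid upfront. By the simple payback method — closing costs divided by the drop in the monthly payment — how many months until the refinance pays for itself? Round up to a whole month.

8 months

Current payment = 6,000 × 7.75%/12 / (1 − (1+0.0064583)^−60) = $120.94.
Refinanced payment = 4,709.80 × 0.0058333 / (1 − (1+0.0058333)^−60) = $93.26.
Monthly savings = $120.94 − $93.26 = $27.68.
Break-even = $200.00 / $27.68 = 7.23 → 8 months.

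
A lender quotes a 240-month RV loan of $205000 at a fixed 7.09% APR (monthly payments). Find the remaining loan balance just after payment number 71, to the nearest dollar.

$170,787

With monthly rate i = 7.09%/12 = 0.0059083, the balance after k of n payments is P · [(1+i)^n − (1+i)^k] / [(1+i)^n − 1].
(1+0.0059083)^240 = 4.11166238 and (1+0.0059083)^71 = 1.51931151, so the balance is 205,000 × (4.11166238 − 1.51931151) / (4.11166238 − 1) = $170,787.14.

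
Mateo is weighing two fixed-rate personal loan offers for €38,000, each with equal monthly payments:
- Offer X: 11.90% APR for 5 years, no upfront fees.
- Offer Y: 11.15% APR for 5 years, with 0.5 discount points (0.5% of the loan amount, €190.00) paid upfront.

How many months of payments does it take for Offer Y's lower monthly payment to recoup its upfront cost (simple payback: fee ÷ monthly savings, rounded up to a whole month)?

14 months

Offer X: monthly rate = 11.9%/12 = 0.0099167; payment = 38,000 × 0.0099167 / (1 − (1+0.0099167)^−60) = €843.37.
Offer Y: monthly rate = 11.15%/12 = 0.0092917; payment = 38,000 × 0.0092917 / (1 − (1+0.0092917)^−60) = €829.06.
Monthly savings = €843.37 − €829.06 = €14.31.
Break-even = €190.00 / €14.31 = 13.28 → 14 months.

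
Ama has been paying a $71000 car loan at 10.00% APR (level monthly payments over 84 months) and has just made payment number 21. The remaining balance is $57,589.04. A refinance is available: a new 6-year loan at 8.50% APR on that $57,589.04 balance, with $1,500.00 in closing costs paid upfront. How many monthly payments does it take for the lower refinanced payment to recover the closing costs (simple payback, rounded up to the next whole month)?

10 months

Current payment = 71,000 × 10%/12 / (1 − (1+0.0083333)^−84) = $1,178.68.
Refinanced payment = 57,589.04 × 0.0070833 / (1 − (1+0.0070833)^−72) = $1,023.84.
Monthly savings = $1,178.68 − $1,023.84 = $154.84.
Break-even = $1,500.00 / $154.84 = 9.69 → 10 months.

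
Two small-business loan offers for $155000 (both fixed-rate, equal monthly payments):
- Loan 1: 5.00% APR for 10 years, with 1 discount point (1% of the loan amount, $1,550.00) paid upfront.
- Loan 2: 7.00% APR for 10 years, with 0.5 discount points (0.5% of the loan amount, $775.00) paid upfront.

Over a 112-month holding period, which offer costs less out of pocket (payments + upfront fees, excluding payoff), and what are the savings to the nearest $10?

Loan 1: monthly rate = 5%/12 = 0.0041667; payment = 155,000 × 0.0041667 / (1 − (1+0.0041667)^−120) = $1,644.02.
Loan 2: monthly rate = 7%/12 = 0.0058333; payment = 155,000 × 0.0058333 / (1 − (1+0.0058333)^−120) = $1,799.68.
Over 112 months: Loan 1 costs 112 × $1,644.02 + $1,550.00 = $185,680.24; Loan 2 costs 112 × $1,799.68 + $775.00 = $202,339.16.
Loan 1 is cheaper by $202,339.16 − $185,680.24 = $16,658.92.

Loan 1 by $16,660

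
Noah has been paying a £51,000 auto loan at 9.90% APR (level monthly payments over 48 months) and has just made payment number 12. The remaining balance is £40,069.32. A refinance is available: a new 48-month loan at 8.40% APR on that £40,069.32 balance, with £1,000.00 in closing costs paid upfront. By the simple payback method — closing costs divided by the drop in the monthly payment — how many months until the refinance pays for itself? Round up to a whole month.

4 months

Current payment = 51,000 × 9.9%/12 / (1 − (1+0.0082500)^−48) = £1,291.04.
Refinanced payment = 40,069.32 × 0.0070000 / (1 − (1+0.0070000)^−48) = £985.75.
Monthly savings = £1,291.04 − £985.75 = £305.29.
Break-even = £1,000.00 / £305.29 = 3.28 → 4 months.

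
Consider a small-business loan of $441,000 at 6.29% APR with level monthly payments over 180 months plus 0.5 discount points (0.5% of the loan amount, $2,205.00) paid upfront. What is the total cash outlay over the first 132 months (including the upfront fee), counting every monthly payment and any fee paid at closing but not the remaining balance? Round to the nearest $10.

$502,600

At 6.29% the monthly rate is 0.0052417, so the payment is 441,000 × 0.0052417 / (1 − 1.0052417^−180) = $3,790.86.
Total outlay = 132 × $3,790.86 + $2,205.00 = $502,598.52.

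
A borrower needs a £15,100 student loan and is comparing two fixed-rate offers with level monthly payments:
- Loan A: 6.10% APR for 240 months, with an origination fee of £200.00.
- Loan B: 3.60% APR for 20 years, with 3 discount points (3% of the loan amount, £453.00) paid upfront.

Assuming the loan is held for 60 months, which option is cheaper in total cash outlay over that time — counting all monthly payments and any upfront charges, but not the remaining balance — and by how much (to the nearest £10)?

Loan B by £990

Loan A: at 6.10% the monthly rate is 0.0050833, so the payment is 15,100 × 0.0050833 / (1 − 1.0050833^−240) = £109.05.
Loan B: monthly rate = 3.6%/12 = 0.0030000; payment = 15,100 × 0.0030000 / (1 − (1+0.0030000)^−240) = £88.35.
Over 60 months: Loan A costs 60 × £109.05 + £200.00 = £6,743.00; Loan B costs 60 × £88.35 + £453.00 = £5,754.00.
Loan B is cheaper by £6,743.00 − £5,754.00 = £989.00.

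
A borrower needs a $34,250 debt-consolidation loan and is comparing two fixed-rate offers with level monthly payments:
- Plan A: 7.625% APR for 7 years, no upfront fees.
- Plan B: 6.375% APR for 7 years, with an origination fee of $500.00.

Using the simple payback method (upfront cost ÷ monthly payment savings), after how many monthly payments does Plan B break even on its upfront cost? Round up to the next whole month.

Plan A: monthly rate = 7.625%/12 = 0.0063542; payment = 34,250 × 0.0063542 / (1 − (1+0.0063542)^−84) = $527.45.
Plan B: monthly rate = 6.375%/12 = 0.0053125; payment = 34,250 × 0.0053125 / (1 − (1+0.0053125)^−84) = $506.52.
Monthly savings = $527.45 − $506.52 = $20.93.
Break-even = $500.00 / $20.93 = 23.89 → 24 months.

24 months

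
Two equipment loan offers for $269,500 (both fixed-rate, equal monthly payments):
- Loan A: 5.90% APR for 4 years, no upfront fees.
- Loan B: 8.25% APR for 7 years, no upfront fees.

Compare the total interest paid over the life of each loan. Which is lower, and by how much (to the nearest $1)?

Loan A: at 5.90% the monthly rate is 0.0049167, so the payment is 269,500 × 0.0049167 / (1 − 1.0049167^−48) = $6,316.87.
Total interest on Loan A = 48 × $6,316.87 − $269,500 = $33,709.76.
Loan B: at 8.25% the monthly rate is 0.0068750, so the payment is 269,500 × 0.0068750 / (1 − 1.0068750^−84) = $4,234.13.
Total interest on Loan B = 84 × $4,234.13 − $269,500 = $86,166.92.
Loan A is lower by $52,457.16.

Loan A by $52,457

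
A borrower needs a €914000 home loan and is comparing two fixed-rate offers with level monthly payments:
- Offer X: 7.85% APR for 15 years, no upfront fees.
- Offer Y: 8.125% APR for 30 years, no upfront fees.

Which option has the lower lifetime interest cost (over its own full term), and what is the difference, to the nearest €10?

Offer X: monthly rate = 7.85%/12 = 0.0065417; payment = 914,000 × 0.0065417 / (1 − (1+0.0065417)^−180) = €8,655.70.
Total interest on Offer X = 180 × €8,655.70 − €914,000 = €644,026.00.
Offer Y: monthly rate = 8.125%/12 = 0.0067708; payment = 914,000 × 0.0067708 / (1 − (1+0.0067708)^−360) = €6,786.42.
Total interest on Offer Y = 360 × €6,786.42 − €914,000 = €1,529,111.20.
Offer X is lower by €885,085.20.

Offer X by €885,090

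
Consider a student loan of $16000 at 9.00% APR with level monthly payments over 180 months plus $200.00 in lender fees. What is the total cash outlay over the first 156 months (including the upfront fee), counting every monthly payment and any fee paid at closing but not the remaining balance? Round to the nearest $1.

$25,516

Monthly rate = 9%/12 = 0.0075000; payment = 16,000 × 0.0075000 / (1 − (1+0.0075000)^−180) = $162.28.
Total outlay = 156 × $162.28 + $200.00 = $25,515.68.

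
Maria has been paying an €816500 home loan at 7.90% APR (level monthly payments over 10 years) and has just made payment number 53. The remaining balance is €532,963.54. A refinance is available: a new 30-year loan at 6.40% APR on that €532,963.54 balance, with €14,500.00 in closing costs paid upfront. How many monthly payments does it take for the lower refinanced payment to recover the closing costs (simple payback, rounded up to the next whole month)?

3 months

Current payment = 816,500 × 7.9%/12 / (1 − (1+0.0065833)^−120) = €9,863.31.
Refinanced payment = 532,963.54 × 0.0053333 / (1 − (1+0.0053333)^−360) = €3,333.72.
Monthly savings = €9,863.31 − €3,333.72 = €6,529.59.
Break-even = €14,500.00 / €6,529.59 = 2.22 → 3 months.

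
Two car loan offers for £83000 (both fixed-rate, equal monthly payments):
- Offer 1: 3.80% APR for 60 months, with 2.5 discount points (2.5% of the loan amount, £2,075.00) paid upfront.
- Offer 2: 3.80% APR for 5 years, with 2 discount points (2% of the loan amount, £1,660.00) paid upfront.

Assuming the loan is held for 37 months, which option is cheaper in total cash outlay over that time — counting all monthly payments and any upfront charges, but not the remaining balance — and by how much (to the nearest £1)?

Offer 1: at 3.80% the monthly rate is 0.0031667, so the payment is 83,000 × 0.0031667 / (1 − 1.0031667^−60) = £1,521.09.
Offer 2: monthly rate = 3.8%/12 = 0.0031667; payment = 83,000 × 0.0031667 / (1 − (1+0.0031667)^−60) = £1,521.09.
Over 37 months: Offer 1 costs 37 × £1,521.09 + £2,075.00 = £58,355.33; Offer 2 costs 37 × £1,521.09 + £1,660.00 = £57,940.33.
Offer 2 is cheaper by £58,355.33 − £57,940.33 = £415.00.

Offer 2 by £415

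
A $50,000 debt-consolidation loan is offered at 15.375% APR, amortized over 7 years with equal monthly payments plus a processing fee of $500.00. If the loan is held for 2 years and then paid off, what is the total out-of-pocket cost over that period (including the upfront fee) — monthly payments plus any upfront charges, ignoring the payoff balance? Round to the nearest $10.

At 15.375% the monthly rate is 0.0128125, so the payment is 50,000 × 0.0128125 / (1 − 1.0128125^−84) = $975.39.
Total outlay = 24 × $975.39 + $500.00 = $23,909.36.

$23,910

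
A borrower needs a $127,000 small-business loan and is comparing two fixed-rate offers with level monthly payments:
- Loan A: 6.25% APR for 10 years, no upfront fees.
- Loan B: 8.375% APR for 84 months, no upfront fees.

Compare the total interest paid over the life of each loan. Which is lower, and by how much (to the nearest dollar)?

Loan B by $2,841

Loan A: monthly rate = 6.25%/12 = 0.0052083; payment = 127,000 × 0.0052083 / (1 − (1+0.0052083)^−120) = $1,425.96.
Total interest on Loan A = 120 × $1,425.96 − $127,000 = $44,115.20.
Loan B: at 8.375% the monthly rate is 0.0069792, so the payment is 127,000 × 0.0069792 / (1 − 1.0069792^−84) = $2,003.26.
Total interest on Loan B = 84 × $2,003.26 − $127,000 = $41,273.84.
Loan B is lower by $2,841.36.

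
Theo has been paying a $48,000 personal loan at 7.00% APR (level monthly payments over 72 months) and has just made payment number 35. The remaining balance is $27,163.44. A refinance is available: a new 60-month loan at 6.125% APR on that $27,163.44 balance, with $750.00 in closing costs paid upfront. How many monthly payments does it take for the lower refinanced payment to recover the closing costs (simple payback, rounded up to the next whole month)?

Current payment = 48,000 × 7%/12 / (1 − (1+0.0058333)^−72) = $818.35.
Refinanced payment = 27,163.44 × 0.0051042 / (1 − (1+0.0051042)^−60) = $526.73.
Monthly savings = $818.35 − $526.73 = $291.62.
Break-even = $750.00 / $291.62 = 2.57 → 3 months.

3 months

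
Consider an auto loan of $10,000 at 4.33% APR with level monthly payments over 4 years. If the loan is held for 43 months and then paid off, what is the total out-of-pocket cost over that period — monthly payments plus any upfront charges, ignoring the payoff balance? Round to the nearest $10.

Monthly rate = 4.33%/12 = 0.0036083; payment = 10,000 × 0.0036083 / (1 − (1+0.0036083)^−48) = $227.27.
Total outlay = 43 × $227.27 = $9,772.61.

$9,770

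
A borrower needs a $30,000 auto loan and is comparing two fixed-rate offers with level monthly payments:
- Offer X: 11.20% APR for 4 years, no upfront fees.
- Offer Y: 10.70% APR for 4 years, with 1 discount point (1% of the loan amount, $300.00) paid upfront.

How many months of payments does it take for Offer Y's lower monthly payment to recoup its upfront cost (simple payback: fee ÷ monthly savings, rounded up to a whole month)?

Offer X: at 11.20% the monthly rate is 0.0093333, so the payment is 30,000 × 0.0093333 / (1 − 1.0093333^−48) = $778.28.
Offer Y: at 10.70% the monthly rate is 0.0089167, so the payment is 30,000 × 0.0089167 / (1 − 1.0089167^−48) = $771.00.
Monthly savings = $778.28 − $771.00 = $7.28.
Break-even = $300.00 / $7.28 = 41.21 → 42 months.

42 months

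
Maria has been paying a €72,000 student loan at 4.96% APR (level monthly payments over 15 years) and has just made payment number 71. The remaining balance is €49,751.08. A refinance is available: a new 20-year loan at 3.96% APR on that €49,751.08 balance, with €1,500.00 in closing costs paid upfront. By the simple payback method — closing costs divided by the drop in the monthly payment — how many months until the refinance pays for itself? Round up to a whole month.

Current payment = 72,000 × 4.96%/12 / (1 − (1+0.0041333)^−180) = €567.87.
Refinanced payment = 49,751.08 × 0.0033000 / (1 − (1+0.0033000)^−240) = €300.43.
Monthly savings = €567.87 − €300.43 = €267.44.
Break-even = €1,500.00 / €267.44 = 5.61 → 6 months.

6 months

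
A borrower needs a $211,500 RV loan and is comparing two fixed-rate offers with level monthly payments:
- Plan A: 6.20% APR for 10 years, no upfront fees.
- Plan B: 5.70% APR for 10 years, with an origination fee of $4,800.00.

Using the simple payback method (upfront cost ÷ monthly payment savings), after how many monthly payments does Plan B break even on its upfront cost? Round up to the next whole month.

Plan A: monthly rate = 6.2%/12 = 0.0051667; payment = 211,500 × 0.0051667 / (1 − (1+0.0051667)^−120) = $2,369.38.
Plan B: at 5.70% the monthly rate is 0.0047500, so the payment is 211,500 × 0.0047500 / (1 − 1.0047500^−120) = $2,316.35.
Monthly savings = $2,369.38 − $2,316.35 = $53.03.
Break-even = $4,800.00 / $53.03 = 90.51 → 91 months.

91 months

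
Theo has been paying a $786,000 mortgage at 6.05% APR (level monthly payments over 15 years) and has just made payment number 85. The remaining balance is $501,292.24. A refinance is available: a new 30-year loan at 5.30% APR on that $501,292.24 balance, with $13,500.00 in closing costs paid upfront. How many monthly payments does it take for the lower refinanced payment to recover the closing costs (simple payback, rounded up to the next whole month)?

4 months

Current payment = 786,000 × 6.05%/12 / (1 − (1+0.0050417)^−180) = $6,653.97.
Refinanced payment = 501,292.24 × 0.0044167 / (1 − (1+0.0044167)^−360) = $2,783.70.
Monthly savings = $6,653.97 − $2,783.70 = $3,870.27.
Break-even = $13,500.00 / $3,870.27 = 3.49 → 4 months.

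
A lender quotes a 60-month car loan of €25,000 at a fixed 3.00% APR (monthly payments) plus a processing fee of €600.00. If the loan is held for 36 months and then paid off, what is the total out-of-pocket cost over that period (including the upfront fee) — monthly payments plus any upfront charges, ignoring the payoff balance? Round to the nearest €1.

€16,772

At 3.00% the monthly rate is 0.0025000, so the payment is 25,000 × 0.0025000 / (1 − 1.0025000^−60) = €449.22.
Total outlay = 36 × €449.22 + €600.00 = €16,771.92.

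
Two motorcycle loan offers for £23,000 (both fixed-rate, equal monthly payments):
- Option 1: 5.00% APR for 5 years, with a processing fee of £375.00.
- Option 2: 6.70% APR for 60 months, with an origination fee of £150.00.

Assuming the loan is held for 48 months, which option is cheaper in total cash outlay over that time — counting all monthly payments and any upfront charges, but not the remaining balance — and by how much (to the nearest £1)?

Option 1 by £646

Option 1: monthly rate = 5%/12 = 0.0041667; payment = 23,000 × 0.0041667 / (1 − (1+0.0041667)^−60) = £434.04.
Option 2: monthly rate = 6.7%/12 = 0.0055833; payment = 23,000 × 0.0055833 / (1 − (1+0.0055833)^−60) = £452.18.
Over 48 months: Option 1 costs 48 × £434.04 + £375.00 = £21,208.92; Option 2 costs 48 × £452.18 + £150.00 = £21,854.64.
Option 1 is cheaper by £21,854.64 − £21,208.92 = £645.72.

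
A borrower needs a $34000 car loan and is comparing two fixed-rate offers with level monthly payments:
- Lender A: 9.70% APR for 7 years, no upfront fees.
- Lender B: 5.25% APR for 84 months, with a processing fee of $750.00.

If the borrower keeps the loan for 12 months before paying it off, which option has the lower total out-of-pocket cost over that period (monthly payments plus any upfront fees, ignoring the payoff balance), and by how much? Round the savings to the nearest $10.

Lender A: monthly rate = 9.7%/12 = 0.0080833; payment = 34,000 × 0.0080833 / (1 − (1+0.0080833)^−84) = $559.18.
Lender B: at 5.25% the monthly rate is 0.0043750, so the payment is 34,000 × 0.0043750 / (1 − 1.0043750^−84) = $484.56.
Over 12 months: Lender A costs 12 × $559.18 = $6,710.16; Lender B costs 12 × $484.56 + $750.00 = $6,564.72.
Lender B is cheaper by $6,710.16 − $6,564.72 = $145.44.

Lender B by $150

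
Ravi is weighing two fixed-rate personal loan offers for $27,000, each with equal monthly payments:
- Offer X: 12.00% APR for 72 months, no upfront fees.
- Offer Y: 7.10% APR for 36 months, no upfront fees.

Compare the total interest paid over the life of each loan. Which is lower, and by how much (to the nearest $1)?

Offer X: at 12.00% the monthly rate is 0.0100000, so the payment is 27,000 × 0.0100000 / (1 − 1.0100000^−72) = $527.86.
Total interest on Offer X = 72 × $527.86 − $27,000 = $11,005.92.
Offer Y: at 7.10% the monthly rate is 0.0059167, so the payment is 27,000 × 0.0059167 / (1 − 1.0059167^−36) = $834.92.
Total interest on Offer Y = 36 × $834.92 − $27,000 = $3,057.12.
Offer Y is lower by $7,948.80.

Offer Y by $7,949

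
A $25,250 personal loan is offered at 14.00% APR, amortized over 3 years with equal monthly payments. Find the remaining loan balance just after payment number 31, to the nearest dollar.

$4,168

With monthly rate i = 14%/12 = 0.0116667, the balance after k of n payments is P · [(1+i)^n − (1+i)^k] / [(1+i)^n − 1].
(1+0.0116667)^36 = 1.51826599 and (1+0.0116667)^31 = 1.43271782, so the balance is 25,250 × (1.51826599 − 1.43271782) / (1.51826599 − 1) = $4,167.92.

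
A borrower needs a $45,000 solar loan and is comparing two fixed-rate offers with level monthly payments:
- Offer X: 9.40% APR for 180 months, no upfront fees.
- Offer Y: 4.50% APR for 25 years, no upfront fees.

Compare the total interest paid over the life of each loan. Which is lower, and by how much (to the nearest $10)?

Offer Y by $9,060

Offer X: monthly rate = 9.4%/12 = 0.0078333; payment = 45,000 × 0.0078333 / (1 − (1+0.0078333)^−180) = $467.19.
Total interest on Offer X = 180 × $467.19 − $45,000 = $39,094.20.
Offer Y: at 4.50% the monthly rate is 0.0037500, so the payment is 45,000 × 0.0037500 / (1 − 1.0037500^−300) = $250.12.
Total interest on Offer Y = 300 × $250.12 − $45,000 = $30,036.00.
Offer Y is lower by $9,058.20.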